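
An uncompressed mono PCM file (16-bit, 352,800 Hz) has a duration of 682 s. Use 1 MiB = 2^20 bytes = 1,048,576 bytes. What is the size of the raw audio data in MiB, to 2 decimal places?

Bytes = 352,800 samples/s × 682 s × 2 bytes/sample × 1 ch = 481,219,200 bytes.
481,219,200 / 1,048,576 = 458.93 MiB.

458.93 MiB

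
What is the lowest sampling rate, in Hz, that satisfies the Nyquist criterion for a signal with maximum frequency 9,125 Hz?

Minimum sample rate = 2 × 9,125 Hz = 18,250 Hz.

18,250 Hz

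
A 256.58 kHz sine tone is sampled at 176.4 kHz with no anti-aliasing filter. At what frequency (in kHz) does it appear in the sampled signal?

Nyquist = 176,400/2 = 88,200 Hz; 256,580 Hz exceeds it.
Alias = |256,580 − 1×176,400| = |256,580 − 176,400| = 80,180 Hz = 80.18 kHz.

80.18 kHz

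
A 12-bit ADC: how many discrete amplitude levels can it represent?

4,096 levels

2^12 = 4,096.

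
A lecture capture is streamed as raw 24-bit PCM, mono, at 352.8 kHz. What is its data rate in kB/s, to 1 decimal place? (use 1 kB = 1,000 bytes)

Bit rate = 352,800 × 24 × 1 = 8,467,200 bits/s.
8,467,200 / 8 = 1,058,400 B/s = 1058.4 kB/s.

1058.4 kB/s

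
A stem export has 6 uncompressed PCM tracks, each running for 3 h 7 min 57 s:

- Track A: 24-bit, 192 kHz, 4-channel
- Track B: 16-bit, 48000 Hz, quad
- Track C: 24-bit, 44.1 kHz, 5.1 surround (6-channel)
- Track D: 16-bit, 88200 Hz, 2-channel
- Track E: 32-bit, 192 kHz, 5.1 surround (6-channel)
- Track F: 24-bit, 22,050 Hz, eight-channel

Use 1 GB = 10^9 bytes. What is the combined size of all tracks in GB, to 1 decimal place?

101.2 GB

3 h 7 min 57 s = 11,277 s.
Track A: 192,000 × 11,277 × 3 × 4 = 25,982,208,000 bytes.
Track B: 48,000 × 11,277 × 2 × 4 = 4,330,368,000 bytes.
Track C: 44,100 × 11,277 × 3 × 6 = 8,951,682,600 bytes.
Track D: 88,200 × 11,277 × 2 × 2 = 3,978,525,600 bytes.
Track E: 192,000 × 11,277 × 4 × 6 = 51,964,416,000 bytes.
Track F: 22,050 × 11,277 × 3 × 8 = 5,967,788,400 bytes.
Total = 101,174,988,600 bytes = 101.2 GB.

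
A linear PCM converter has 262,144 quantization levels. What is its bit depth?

log2(262,144) = 18.

18 bits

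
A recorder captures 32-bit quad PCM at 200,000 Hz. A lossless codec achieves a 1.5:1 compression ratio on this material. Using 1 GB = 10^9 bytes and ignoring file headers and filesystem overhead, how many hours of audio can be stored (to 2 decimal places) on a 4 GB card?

0.52 hours

Uncompressed byte rate = 200,000 × 4 × 4 = 3,200,000 bytes/s.
After 1.5:1 compression, effective rate ≈ 2133333.33 bytes/s.
Capacity = 4 × 1,000,000,000 = 4,000,000,000 bytes.
4,000,000,000 / effective rate ≈ 1875 s → 0.52 hours.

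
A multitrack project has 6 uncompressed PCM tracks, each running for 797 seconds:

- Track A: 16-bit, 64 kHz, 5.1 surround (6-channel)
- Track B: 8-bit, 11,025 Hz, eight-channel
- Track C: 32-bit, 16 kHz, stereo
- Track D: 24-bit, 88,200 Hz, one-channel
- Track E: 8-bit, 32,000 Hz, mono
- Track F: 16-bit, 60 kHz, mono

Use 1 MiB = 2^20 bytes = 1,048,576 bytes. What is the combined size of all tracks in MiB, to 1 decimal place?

Track A: 64,000 × 797 × 2 × 6 = 612,096,000 bytes.
Track B: 11,025 × 797 × 1 × 8 = 70,295,400 bytes.
Track C: 16,000 × 797 × 4 × 2 = 102,016,000 bytes.
Track D: 88,200 × 797 × 3 × 1 = 210,886,200 bytes.
Track E: 32,000 × 797 × 1 × 1 = 25,504,000 bytes.
Track F: 60,000 × 797 × 2 × 1 = 95,640,000 bytes.
Total = 1,116,437,600 bytes = 1064.7 MiB.

1064.7 MiB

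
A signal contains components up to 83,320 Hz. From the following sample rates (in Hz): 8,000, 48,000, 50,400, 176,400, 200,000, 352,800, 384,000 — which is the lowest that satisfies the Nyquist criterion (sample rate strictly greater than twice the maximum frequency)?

Need sample rate > 2 × 83,320 = 166,640 Hz.
Lowest listed rate above 166,640 Hz is 176,400 Hz.

176,400 Hz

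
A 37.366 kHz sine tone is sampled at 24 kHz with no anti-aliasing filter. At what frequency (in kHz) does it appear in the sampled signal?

Nyquist = 24,000/2 = 12,000 Hz; 37,366 Hz exceeds it.
Alias = |37,366 − 2×24,000| = |37,366 − 48,000| = 10,634 Hz = 10.634 kHz.

10.634 kHz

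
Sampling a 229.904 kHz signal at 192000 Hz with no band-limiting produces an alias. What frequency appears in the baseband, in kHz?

37.904 kHz

Nyquist = 192,000/2 = 96,000 Hz; 229,904 Hz exceeds it.
Alias = |229,904 − 1×192,000| = |229,904 − 192,000| = 37,904 Hz = 37.904 kHz.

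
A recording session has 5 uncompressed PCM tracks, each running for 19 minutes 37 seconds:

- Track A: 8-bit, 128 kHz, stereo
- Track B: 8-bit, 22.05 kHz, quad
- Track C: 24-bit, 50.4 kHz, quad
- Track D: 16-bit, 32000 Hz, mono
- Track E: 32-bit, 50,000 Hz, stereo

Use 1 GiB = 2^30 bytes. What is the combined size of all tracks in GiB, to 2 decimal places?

19 minutes 37 seconds = 1,177 s.
Track A: 128,000 × 1,177 × 1 × 2 = 301,312,000 bytes.
Track B: 22,050 × 1,177 × 1 × 4 = 103,811,400 bytes.
Track C: 50,400 × 1,177 × 3 × 4 = 711,849,600 bytes.
Track D: 32,000 × 1,177 × 2 × 1 = 75,328,000 bytes.
Track E: 50,000 × 1,177 × 4 × 2 = 470,800,000 bytes.
Total = 1,663,101,000 bytes = 1.55 GiB.

1.55 GiB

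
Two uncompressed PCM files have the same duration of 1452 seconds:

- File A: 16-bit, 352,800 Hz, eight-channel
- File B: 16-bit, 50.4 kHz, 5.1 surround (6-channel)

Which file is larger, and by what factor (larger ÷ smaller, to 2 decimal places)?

File A: 352,800 × 2 × 8 = 5,644,800 bytes/s.
File B: 50,400 × 2 × 6 = 604,800 bytes/s.
File A is larger; ratio = 8,196,249,600 / 878,169,600 = 9.33.

File A, by a factor of 9.33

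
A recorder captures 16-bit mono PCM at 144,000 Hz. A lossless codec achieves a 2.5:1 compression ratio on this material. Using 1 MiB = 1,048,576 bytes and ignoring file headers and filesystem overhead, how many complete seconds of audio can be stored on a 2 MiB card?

Uncompressed byte rate = 144,000 × 2 × 1 = 288,000 bytes/s.
After 2.5:1 compression, effective rate ≈ 115200 bytes/s.
Capacity = 2 × 1,048,576 = 2,097,152 bytes.
2,097,152 / effective rate ≈ 18.2 s → 18 seconds.

18 seconds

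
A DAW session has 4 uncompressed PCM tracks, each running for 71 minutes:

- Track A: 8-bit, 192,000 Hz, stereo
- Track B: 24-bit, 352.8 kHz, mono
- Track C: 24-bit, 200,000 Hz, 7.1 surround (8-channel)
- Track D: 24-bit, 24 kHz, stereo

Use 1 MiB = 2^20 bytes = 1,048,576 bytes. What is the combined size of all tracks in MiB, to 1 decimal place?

25945.7 MiB

71 minutes = 4,260 s.
Track A: 192,000 × 4,260 × 1 × 2 = 1,635,840,000 bytes.
Track B: 352,800 × 4,260 × 3 × 1 = 4,508,784,000 bytes.
Track C: 200,000 × 4,260 × 3 × 8 = 20,448,000,000 bytes.
Track D: 24,000 × 4,260 × 3 × 2 = 613,440,000 bytes.
Total = 27,206,064,000 bytes = 25945.7 MiB.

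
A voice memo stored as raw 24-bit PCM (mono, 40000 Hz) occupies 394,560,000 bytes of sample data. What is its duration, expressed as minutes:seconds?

Byte rate = 40,000 × 3 × 1 = 120,000 bytes/s.
Duration = 394,560,000 / 120,000 = 3,288 s.
3,288 s = 54:48.

54:48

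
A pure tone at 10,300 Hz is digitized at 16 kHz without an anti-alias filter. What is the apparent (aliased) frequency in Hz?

Nyquist = 16,000/2 = 8,000 Hz; 10,300 Hz exceeds it.
Alias = |10,300 − 1×16,000| = |10,300 − 16,000| = 5,700 Hz.

5,700 Hz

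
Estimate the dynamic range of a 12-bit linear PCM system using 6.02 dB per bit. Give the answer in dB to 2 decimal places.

72.24 dB

12 × 6.02 = 72.24 dB.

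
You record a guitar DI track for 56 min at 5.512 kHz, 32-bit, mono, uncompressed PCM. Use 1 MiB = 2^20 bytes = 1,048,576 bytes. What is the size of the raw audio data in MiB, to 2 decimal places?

70.65 MiB

Duration = 56 min = 3,360 s.
Bytes = 5,512 samples/s × 3,360 s × 4 bytes/sample × 1 ch = 74,081,280 bytes.
74,081,280 / 1,048,576 = 70.65 MiB.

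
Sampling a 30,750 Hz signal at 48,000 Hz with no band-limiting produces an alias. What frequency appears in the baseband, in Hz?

Nyquist = 48,000/2 = 24,000 Hz; 30,750 Hz exceeds it.
Alias = |30,750 − 1×48,000| = |30,750 − 48,000| = 17,250 Hz.

17,250 Hz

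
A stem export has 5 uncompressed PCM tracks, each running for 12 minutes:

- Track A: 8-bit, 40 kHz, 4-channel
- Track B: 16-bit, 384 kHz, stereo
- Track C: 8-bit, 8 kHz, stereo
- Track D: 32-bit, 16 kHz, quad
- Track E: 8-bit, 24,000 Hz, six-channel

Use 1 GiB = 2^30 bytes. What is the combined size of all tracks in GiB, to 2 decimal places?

1.42 GiB

12 minutes = 720 s.
Track A: 40,000 × 720 × 1 × 4 = 115,200,000 bytes.
Track B: 384,000 × 720 × 2 × 2 = 1,105,920,000 bytes.
Track C: 8,000 × 720 × 1 × 2 = 11,520,000 bytes.
Track D: 16,000 × 720 × 4 × 4 = 184,320,000 bytes.
Track E: 24,000 × 720 × 1 × 6 = 103,680,000 bytes.
Total = 1,520,640,000 bytes = 1.42 GiB.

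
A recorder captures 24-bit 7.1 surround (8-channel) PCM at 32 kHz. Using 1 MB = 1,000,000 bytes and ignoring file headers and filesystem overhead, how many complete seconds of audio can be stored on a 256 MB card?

Uncompressed byte rate = 32,000 × 3 × 8 = 768,000 bytes/s.
Capacity = 256 × 1,000,000 = 256,000,000 bytes.
256,000,000 / 768,000 ≈ 333.33 s → 333 seconds.

333 seconds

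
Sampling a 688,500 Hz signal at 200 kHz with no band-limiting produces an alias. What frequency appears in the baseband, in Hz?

Nyquist = 200,000/2 = 100,000 Hz; 688,500 Hz exceeds it.
Alias = |688,500 − 3×200,000| = |688,500 − 600,000| = 88,500 Hz.

88,500 Hz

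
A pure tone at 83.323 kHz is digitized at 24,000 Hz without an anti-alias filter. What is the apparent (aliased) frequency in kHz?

11.323 kHz

Nyquist = 24,000/2 = 12,000 Hz; 83,323 Hz exceeds it.
Alias = |83,323 − 3×24,000| = |83,323 − 72,000| = 11,323 Hz = 11.323 kHz.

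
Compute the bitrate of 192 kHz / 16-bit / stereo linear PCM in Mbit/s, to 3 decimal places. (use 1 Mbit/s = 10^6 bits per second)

Bit rate = 192,000 × 16 × 2 = 6,144,000 bits/s.
= 6.144 Mbit/s.

6.144 Mbit/s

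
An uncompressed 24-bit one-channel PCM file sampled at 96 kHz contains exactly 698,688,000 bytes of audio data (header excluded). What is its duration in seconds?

Byte rate = 96,000 × 3 × 1 = 288,000 bytes/s.
Duration = 698,688,000 / 288,000 = 2,426 s.

2,426 seconds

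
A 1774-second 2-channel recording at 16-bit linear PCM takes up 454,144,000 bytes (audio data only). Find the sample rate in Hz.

Bytes = sample_rate × seconds × bytes_per_sample × channels.
sample_rate = 454,144,000 / (1,774 × 2 × 2) = 454,144,000 / 7,096 = 64,000 Hz.

64,000 Hz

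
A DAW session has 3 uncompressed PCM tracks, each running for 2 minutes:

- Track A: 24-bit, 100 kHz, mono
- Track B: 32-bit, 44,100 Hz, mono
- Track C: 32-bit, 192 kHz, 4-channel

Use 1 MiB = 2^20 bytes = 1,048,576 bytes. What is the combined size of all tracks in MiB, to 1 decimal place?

406.1 MiB

2 minutes = 120 s.
Track A: 100,000 × 120 × 3 × 1 = 36,000,000 bytes.
Track B: 44,100 × 120 × 4 × 1 = 21,168,000 bytes.
Track C: 192,000 × 120 × 4 × 4 = 368,640,000 bytes.
Total = 425,808,000 bytes = 406.1 MiB.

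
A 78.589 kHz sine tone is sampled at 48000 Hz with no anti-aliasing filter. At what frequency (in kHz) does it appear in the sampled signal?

Nyquist = 48,000/2 = 24,000 Hz; 78,589 Hz exceeds it.
Alias = |78,589 − 2×48,000| = |78,589 − 96,000| = 17,411 Hz = 17.411 kHz.

17.411 kHz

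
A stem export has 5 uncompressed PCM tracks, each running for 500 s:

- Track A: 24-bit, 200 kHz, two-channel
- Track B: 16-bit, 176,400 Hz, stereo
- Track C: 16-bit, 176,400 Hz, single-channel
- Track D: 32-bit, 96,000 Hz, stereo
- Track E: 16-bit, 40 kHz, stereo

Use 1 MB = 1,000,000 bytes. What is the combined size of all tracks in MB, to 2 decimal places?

1593.20 MB

Track A: 200,000 × 500 × 3 × 2 = 600,000,000 bytes.
Track B: 176,400 × 500 × 2 × 2 = 352,800,000 bytes.
Track C: 176,400 × 500 × 2 × 1 = 176,400,000 bytes.
Track D: 96,000 × 500 × 4 × 2 = 384,000,000 bytes.
Track E: 40,000 × 500 × 2 × 2 = 80,000,000 bytes.
Total = 1,593,200,000 bytes = 1593.20 MB.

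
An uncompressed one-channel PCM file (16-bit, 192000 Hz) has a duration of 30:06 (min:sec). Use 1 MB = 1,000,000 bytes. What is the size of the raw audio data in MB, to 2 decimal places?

693.50 MB

Duration = 30:06 (min:sec) = 1,806 s.
Bytes = 192,000 samples/s × 1,806 s × 2 bytes/sample × 1 ch = 693,504,000 bytes.
693,504,000 / 1,000,000 = 693.50 MB.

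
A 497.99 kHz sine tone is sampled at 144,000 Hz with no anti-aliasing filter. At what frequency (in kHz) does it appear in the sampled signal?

Nyquist = 144,000/2 = 72,000 Hz; 497,990 Hz exceeds it.
Alias = |497,990 − 3×144,000| = |497,990 − 432,000| = 65,990 Hz = 65.99 kHz.

65.99 kHz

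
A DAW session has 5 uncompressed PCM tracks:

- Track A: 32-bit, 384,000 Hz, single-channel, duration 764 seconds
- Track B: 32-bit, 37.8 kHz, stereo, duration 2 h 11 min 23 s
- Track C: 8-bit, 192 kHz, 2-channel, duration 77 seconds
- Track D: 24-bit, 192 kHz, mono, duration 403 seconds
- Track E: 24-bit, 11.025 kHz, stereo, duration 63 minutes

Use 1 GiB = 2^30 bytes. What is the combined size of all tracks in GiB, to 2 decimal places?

3.79 GiB

Track A: 384,000 × 764 × 4 × 1 = 1,173,504,000 bytes.
Track B: 2 h 11 min 23 s = 7,883 s; 37,800 × 7,883 × 4 × 2 = 2,383,819,200 bytes.
Track C: 192,000 × 77 × 1 × 2 = 29,568,000 bytes.
Track D: 192,000 × 403 × 3 × 1 = 232,128,000 bytes.
Track E: 63 minutes = 3,780 s; 11,025 × 3,780 × 3 × 2 = 250,047,000 bytes.
Total = 4,069,066,200 bytes = 3.79 GiB.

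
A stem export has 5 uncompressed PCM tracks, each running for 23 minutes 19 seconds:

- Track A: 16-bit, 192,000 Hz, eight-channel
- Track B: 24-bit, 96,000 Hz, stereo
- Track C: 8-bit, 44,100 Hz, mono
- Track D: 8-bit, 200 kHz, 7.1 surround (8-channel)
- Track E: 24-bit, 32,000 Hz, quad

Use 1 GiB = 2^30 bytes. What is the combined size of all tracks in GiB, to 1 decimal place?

23 minutes 19 seconds = 1,399 s.
Track A: 192,000 × 1,399 × 2 × 8 = 4,297,728,000 bytes.
Track B: 96,000 × 1,399 × 3 × 2 = 805,824,000 bytes.
Track C: 44,100 × 1,399 × 1 × 1 = 61,695,900 bytes.
Track D: 200,000 × 1,399 × 1 × 8 = 2,238,400,000 bytes.
Track E: 32,000 × 1,399 × 3 × 4 = 537,216,000 bytes.
Total = 7,940,863,900 bytes = 7.4 GiB.

7.4 GiB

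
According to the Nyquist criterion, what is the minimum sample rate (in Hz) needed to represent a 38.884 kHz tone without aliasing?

Minimum sample rate = 2 × 38,884 Hz = 77,768 Hz.

77,768 Hz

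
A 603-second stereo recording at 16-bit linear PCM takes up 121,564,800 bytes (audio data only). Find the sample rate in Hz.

50,400 Hz

Bytes = sample_rate × seconds × bytes_per_sample × channels.
sample_rate = 121,564,800 / (603 × 2 × 2) = 121,564,800 / 2,412 = 50,400 Hz.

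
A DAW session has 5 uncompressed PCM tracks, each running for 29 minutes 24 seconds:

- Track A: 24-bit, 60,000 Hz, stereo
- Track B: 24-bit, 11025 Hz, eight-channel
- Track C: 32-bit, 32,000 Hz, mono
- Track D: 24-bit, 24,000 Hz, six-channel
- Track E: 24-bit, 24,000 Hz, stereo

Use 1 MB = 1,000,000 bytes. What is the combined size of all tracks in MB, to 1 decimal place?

29 minutes 24 seconds = 1,764 s.
Track A: 60,000 × 1,764 × 3 × 2 = 635,040,000 bytes.
Track B: 11,025 × 1,764 × 3 × 8 = 466,754,400 bytes.
Track C: 32,000 × 1,764 × 4 × 1 = 225,792,000 bytes.
Track D: 24,000 × 1,764 × 3 × 6 = 762,048,000 bytes.
Track E: 24,000 × 1,764 × 3 × 2 = 254,016,000 bytes.
Total = 2,343,650,400 bytes = 2343.7 MB.

2343.7 MB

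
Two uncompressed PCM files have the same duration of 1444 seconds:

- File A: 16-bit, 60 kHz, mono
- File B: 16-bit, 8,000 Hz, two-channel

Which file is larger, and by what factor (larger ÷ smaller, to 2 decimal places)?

File A, by a factor of 3.75

File A: 60,000 × 2 × 1 = 120,000 bytes/s.
File B: 8,000 × 2 × 2 = 32,000 bytes/s.
File A is larger; ratio = 173,280,000 / 46,208,000 = 3.75.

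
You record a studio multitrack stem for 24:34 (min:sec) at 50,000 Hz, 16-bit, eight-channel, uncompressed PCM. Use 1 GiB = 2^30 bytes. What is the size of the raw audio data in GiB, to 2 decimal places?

1.10 GiB

Duration = 24:34 (min:sec) = 1,474 s.
Bytes = 50,000 samples/s × 1,474 s × 2 bytes/sample × 8 ch = 1,179,200,000 bytes.
1,179,200,000 / 1,073,741,824 = 1.10 GiB.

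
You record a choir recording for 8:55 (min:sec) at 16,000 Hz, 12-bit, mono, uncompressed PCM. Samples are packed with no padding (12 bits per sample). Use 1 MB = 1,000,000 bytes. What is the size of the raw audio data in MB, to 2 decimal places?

12.84 MB

Duration = 8:55 (min:sec) = 535 s.
Bits = 16,000 × 535 × 12 × 1 = 102,720,000 bits = 12,840,000 bytes.
12,840,000 / 1,000,000 = 12.84 MB.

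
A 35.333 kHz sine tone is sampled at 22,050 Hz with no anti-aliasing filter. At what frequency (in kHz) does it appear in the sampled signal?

8.767 kHz

Nyquist = 22,050/2 = 11,025 Hz; 35,333 Hz exceeds it.
Alias = |35,333 − 2×22,050| = |35,333 − 44,100| = 8,767 Hz = 8.767 kHz.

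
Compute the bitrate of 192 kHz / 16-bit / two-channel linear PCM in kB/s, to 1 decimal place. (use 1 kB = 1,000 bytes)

768.0 kB/s

Bit rate = 192,000 × 16 × 2 = 6,144,000 bits/s.
6,144,000 / 8 = 768,000 B/s = 768.0 kB/s.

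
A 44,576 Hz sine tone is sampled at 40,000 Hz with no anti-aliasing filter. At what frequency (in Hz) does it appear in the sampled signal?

4,576 Hz

Nyquist = 40,000/2 = 20,000 Hz; 44,576 Hz exceeds it.
Alias = |44,576 − 1×40,000| = |44,576 − 40,000| = 4,576 Hz.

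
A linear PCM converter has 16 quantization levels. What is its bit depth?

log2(16) = 4.

4 bits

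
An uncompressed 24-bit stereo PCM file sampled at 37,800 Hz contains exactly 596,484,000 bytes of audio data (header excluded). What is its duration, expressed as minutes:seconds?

Byte rate = 37,800 × 3 × 2 = 226,800 bytes/s.
Duration = 596,484,000 / 226,800 = 2,630 s.
2,630 s = 43:50.

43:50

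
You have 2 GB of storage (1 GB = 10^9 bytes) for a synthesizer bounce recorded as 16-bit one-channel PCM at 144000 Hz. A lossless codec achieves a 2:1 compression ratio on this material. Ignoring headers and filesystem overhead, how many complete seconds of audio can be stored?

Uncompressed byte rate = 144,000 × 2 × 1 = 288,000 bytes/s.
After 2:1 compression, effective rate ≈ 144000 bytes/s.
Capacity = 2 × 1,000,000,000 = 2,000,000,000 bytes.
2,000,000,000 / effective rate ≈ 13888.89 s → 13,888 seconds.

13,888 seconds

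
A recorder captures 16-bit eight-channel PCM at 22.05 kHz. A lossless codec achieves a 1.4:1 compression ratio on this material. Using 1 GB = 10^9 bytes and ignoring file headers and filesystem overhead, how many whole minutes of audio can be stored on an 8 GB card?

529 minutes

Uncompressed byte rate = 22,050 × 2 × 8 = 352,800 bytes/s.
After 1.4:1 compression, effective rate ≈ 252000 bytes/s.
Capacity = 8 × 1,000,000,000 = 8,000,000,000 bytes.
8,000,000,000 / effective rate ≈ 31746.03 s → 529 minutes.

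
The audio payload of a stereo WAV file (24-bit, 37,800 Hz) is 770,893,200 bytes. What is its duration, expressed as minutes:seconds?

56:39

Byte rate = 37,800 × 3 × 2 = 226,800 bytes/s.
Duration = 770,893,200 / 226,800 = 3,399 s.
3,399 s = 56:39.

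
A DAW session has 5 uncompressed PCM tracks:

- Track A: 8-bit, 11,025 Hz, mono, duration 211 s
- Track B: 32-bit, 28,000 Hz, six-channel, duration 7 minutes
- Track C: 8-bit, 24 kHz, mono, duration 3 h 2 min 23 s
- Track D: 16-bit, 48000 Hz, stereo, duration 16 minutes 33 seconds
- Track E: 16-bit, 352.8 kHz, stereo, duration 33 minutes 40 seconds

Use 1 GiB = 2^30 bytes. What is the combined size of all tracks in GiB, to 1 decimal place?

Track A: 11,025 × 211 × 1 × 1 = 2,326,275 bytes.
Track B: 7 minutes = 420 s; 28,000 × 420 × 4 × 6 = 282,240,000 bytes.
Track C: 3 h 2 min 23 s = 10,943 s; 24,000 × 10,943 × 1 × 1 = 262,632,000 bytes.
Track D: 16 minutes 33 seconds = 993 s; 48,000 × 993 × 2 × 2 = 190,656,000 bytes.
Track E: 33 minutes 40 seconds = 2,020 s; 352,800 × 2,020 × 2 × 2 = 2,850,624,000 bytes.
Total = 3,588,478,275 bytes = 3.3 GiB.

3.3 GiB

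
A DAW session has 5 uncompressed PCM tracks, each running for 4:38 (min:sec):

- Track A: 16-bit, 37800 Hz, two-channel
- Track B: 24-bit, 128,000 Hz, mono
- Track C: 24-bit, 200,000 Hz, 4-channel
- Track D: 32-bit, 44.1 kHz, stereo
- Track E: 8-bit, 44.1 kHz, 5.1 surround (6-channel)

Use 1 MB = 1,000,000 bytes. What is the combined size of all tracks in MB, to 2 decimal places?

987.62 MB

4:38 (min:sec) = 278 s.
Track A: 37,800 × 278 × 2 × 2 = 42,033,600 bytes.
Track B: 128,000 × 278 × 3 × 1 = 106,752,000 bytes.
Track C: 200,000 × 278 × 3 × 4 = 667,200,000 bytes.
Track D: 44,100 × 278 × 4 × 2 = 98,078,400 bytes.
Track E: 44,100 × 278 × 1 × 6 = 73,558,800 bytes.
Total = 987,622,800 bytes = 987.62 MB.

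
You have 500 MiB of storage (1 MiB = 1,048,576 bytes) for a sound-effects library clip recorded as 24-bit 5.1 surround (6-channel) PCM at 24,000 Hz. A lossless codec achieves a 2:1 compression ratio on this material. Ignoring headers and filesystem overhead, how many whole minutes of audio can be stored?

Uncompressed byte rate = 24,000 × 3 × 6 = 432,000 bytes/s.
After 2:1 compression, effective rate ≈ 216000 bytes/s.
Capacity = 500 × 1,048,576 = 524,288,000 bytes.
524,288,000 / effective rate ≈ 2427.26 s → 40 minutes.

40 minutes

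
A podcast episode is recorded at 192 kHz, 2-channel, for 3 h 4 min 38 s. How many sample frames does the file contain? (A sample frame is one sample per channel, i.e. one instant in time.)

2,126,976,000 sample frames

3 h 4 min 38 s = 11,078 s.
192,000 samples/s × 11,078 s = 2,126,976,000 frames.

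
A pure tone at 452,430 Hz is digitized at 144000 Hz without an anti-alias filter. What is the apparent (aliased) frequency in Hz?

20,430 Hz

Nyquist = 144,000/2 = 72,000 Hz; 452,430 Hz exceeds it.
Alias = |452,430 − 3×144,000| = |452,430 − 432,000| = 20,430 Hz.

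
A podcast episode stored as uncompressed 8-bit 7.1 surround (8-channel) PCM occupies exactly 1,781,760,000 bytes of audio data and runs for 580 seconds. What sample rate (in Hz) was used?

384,000 Hz

Bytes = sample_rate × seconds × bytes_per_sample × channels.
sample_rate = 1,781,760,000 / (580 × 1 × 8) = 1,781,760,000 / 4,640 = 384,000 Hz.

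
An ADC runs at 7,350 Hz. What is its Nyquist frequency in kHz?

Nyquist frequency = sample rate / 2 = 7,350 / 2 = 3.675 kHz.

3.675 kHz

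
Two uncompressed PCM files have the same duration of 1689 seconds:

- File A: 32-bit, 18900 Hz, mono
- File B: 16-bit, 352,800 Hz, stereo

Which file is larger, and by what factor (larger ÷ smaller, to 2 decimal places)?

File B, by a factor of 18.67

File A: 18,900 × 4 × 1 = 75,600 bytes/s.
File B: 352,800 × 2 × 2 = 1,411,200 bytes/s.
File B is larger; ratio = 2,383,516,800 / 127,688,400 = 18.67.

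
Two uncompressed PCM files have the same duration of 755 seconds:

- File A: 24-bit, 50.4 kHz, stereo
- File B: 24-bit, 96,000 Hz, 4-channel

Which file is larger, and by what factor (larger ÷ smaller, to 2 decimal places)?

File B, by a factor of 3.81

File A: 50,400 × 3 × 2 = 302,400 bytes/s.
File B: 96,000 × 3 × 4 = 1,152,000 bytes/s.
File B is larger; ratio = 869,760,000 / 228,312,000 = 3.81.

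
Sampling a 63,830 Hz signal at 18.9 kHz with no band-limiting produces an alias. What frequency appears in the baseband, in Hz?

7,130 Hz

Nyquist = 18,900/2 = 9,450 Hz; 63,830 Hz exceeds it.
Alias = |63,830 − 3×18,900| = |63,830 − 56,700| = 7,130 Hz.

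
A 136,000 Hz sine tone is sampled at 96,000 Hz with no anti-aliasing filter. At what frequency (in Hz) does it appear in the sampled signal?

40,000 Hz

Nyquist = 96,000/2 = 48,000 Hz; 136,000 Hz exceeds it.
Alias = |136,000 − 1×96,000| = |136,000 − 96,000| = 40,000 Hz.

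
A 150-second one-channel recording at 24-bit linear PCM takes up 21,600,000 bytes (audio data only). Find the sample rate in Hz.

Bytes = sample_rate × seconds × bytes_per_sample × channels.
sample_rate = 21,600,000 / (150 × 3 × 1) = 21,600,000 / 450 = 48,000 Hz.

48,000 Hz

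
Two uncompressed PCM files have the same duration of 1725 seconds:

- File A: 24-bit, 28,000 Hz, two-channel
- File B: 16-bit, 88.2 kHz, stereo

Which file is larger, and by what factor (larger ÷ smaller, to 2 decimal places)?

File A: 28,000 × 3 × 2 = 168,000 bytes/s.
File B: 88,200 × 2 × 2 = 352,800 bytes/s.
File B is larger; ratio = 608,580,000 / 289,800,000 = 2.10.

File B, by a factor of 2.10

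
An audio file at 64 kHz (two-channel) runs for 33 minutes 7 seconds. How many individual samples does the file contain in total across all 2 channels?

254,336,000 samples

33 minutes 7 seconds = 1,987 s.
64,000 × 1,987 s × 2 ch = 254,336,000 samples.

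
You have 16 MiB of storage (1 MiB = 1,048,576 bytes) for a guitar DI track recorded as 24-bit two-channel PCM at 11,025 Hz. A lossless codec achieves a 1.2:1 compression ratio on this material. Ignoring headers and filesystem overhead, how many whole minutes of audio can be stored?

Uncompressed byte rate = 11,025 × 3 × 2 = 66,150 bytes/s.
After 1.2:1 compression, effective rate ≈ 55125 bytes/s.
Capacity = 16 × 1,048,576 = 16,777,216 bytes.
16,777,216 / effective rate ≈ 304.35 s → 5 minutes.

5 minutes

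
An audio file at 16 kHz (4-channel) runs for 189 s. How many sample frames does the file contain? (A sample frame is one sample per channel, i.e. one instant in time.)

16,000 samples/s × 189 s = 3,024,000 frames.

3,024,000 sample frames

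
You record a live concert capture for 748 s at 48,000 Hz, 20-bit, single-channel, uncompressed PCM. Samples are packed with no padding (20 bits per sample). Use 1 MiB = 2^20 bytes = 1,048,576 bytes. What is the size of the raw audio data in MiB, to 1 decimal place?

Bits = 48,000 × 748 × 20 × 1 = 718,080,000 bits = 89,760,000 bytes.
89,760,000 / 1,048,576 = 85.6 MiB.

85.6 MiB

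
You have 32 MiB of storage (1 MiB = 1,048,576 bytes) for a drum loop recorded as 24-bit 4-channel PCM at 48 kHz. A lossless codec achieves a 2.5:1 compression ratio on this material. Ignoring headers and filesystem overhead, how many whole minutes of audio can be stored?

Uncompressed byte rate = 48,000 × 3 × 4 = 576,000 bytes/s.
After 2.5:1 compression, effective rate ≈ 230400 bytes/s.
Capacity = 32 × 1,048,576 = 33,554,432 bytes.
33,554,432 / effective rate ≈ 145.64 s → 2 minutes.

2 minutes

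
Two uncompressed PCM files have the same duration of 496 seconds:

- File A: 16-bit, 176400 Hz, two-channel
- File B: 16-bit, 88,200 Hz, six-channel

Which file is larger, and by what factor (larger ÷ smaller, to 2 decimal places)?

File B, by a factor of 1.50

File A: 176,400 × 2 × 2 = 705,600 bytes/s.
File B: 88,200 × 2 × 6 = 1,058,400 bytes/s.
File B is larger; ratio = 524,966,400 / 349,977,600 = 1.50.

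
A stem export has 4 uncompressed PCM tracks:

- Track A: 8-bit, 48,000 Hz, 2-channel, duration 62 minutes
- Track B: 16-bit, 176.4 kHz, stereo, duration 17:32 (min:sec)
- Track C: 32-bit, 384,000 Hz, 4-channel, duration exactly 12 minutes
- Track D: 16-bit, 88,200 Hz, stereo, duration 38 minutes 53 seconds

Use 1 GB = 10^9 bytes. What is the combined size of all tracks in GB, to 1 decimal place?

6.3 GB

Track A: 62 minutes = 3,720 s; 48,000 × 3,720 × 1 × 2 = 357,120,000 bytes.
Track B: 17:32 (min:sec) = 1,052 s; 176,400 × 1,052 × 2 × 2 = 742,291,200 bytes.
Track C: exactly 12 minutes = 720 s; 384,000 × 720 × 4 × 4 = 4,423,680,000 bytes.
Track D: 38 minutes 53 seconds = 2,333 s; 88,200 × 2,333 × 2 × 2 = 823,082,400 bytes.
Total = 6,346,173,600 bytes = 6.3 GB.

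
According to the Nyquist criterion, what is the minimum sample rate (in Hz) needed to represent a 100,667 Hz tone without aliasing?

Minimum sample rate = 2 × 100,667 Hz = 201,334 Hz.

201,334 Hz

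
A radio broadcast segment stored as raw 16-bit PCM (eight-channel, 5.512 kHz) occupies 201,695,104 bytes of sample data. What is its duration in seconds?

2,287 seconds

Byte rate = 5,512 × 2 × 8 = 88,192 bytes/s.
Duration = 201,695,104 / 88,192 = 2,287 s.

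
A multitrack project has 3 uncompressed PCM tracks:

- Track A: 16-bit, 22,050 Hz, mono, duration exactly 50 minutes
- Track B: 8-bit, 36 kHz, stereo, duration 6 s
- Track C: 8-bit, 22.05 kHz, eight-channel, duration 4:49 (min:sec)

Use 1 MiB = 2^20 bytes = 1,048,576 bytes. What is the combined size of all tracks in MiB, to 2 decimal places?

175.20 MiB

Track A: exactly 50 minutes = 3,000 s; 22,050 × 3,000 × 2 × 1 = 132,300,000 bytes.
Track B: 36,000 × 6 × 1 × 2 = 432,000 bytes.
Track C: 4:49 (min:sec) = 289 s; 22,050 × 289 × 1 × 8 = 50,979,600 bytes.
Total = 183,711,600 bytes = 175.20 MiB.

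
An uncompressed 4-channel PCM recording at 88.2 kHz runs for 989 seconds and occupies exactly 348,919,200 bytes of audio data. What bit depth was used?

8 bits

Bytes per sample = 348,919,200 / (88,200 × 989 × 4) = 348,919,200 / 348,919,200 = 1.
Bit depth = 1 × 8 = 8 bits.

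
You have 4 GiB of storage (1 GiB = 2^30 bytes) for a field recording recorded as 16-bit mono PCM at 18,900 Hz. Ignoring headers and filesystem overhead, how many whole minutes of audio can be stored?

1,893 minutes

Uncompressed byte rate = 18,900 × 2 × 1 = 37,800 bytes/s.
Capacity = 4 × 1,073,741,824 = 4,294,967,296 bytes.
4,294,967,296 / 37,800 ≈ 113623.47 s → 1,893 minutes.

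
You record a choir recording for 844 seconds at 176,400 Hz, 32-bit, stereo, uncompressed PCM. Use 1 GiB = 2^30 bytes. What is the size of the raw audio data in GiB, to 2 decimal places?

Bytes = 176,400 samples/s × 844 s × 4 bytes/sample × 2 ch = 1,191,052,800 bytes.
1,191,052,800 / 1,073,741,824 = 1.11 GiB.

1.11 GiB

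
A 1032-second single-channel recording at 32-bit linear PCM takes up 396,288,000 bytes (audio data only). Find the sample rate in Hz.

96,000 Hz

Bytes = sample_rate × seconds × bytes_per_sample × channels.
sample_rate = 396,288,000 / (1,032 × 4 × 1) = 396,288,000 / 4,128 = 96,000 Hz.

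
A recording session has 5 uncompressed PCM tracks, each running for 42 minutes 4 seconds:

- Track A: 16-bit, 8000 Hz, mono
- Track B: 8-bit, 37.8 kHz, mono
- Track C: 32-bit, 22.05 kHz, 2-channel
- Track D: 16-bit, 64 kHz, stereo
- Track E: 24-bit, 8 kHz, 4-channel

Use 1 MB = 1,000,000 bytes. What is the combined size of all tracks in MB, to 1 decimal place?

42 minutes 4 seconds = 2,524 s.
Track A: 8,000 × 2,524 × 2 × 1 = 40,384,000 bytes.
Track B: 37,800 × 2,524 × 1 × 1 = 95,407,200 bytes.
Track C: 22,050 × 2,524 × 4 × 2 = 445,233,600 bytes.
Track D: 64,000 × 2,524 × 2 × 2 = 646,144,000 bytes.
Track E: 8,000 × 2,524 × 3 × 4 = 242,304,000 bytes.
Total = 1,469,472,800 bytes = 1469.5 MB.

1469.5 MB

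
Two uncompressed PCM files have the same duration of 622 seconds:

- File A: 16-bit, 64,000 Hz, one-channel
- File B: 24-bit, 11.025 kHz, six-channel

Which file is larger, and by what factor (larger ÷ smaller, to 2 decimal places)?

File B, by a factor of 1.55

File A: 64,000 × 2 × 1 = 128,000 bytes/s.
File B: 11,025 × 3 × 6 = 198,450 bytes/s.
File B is larger; ratio = 123,435,900 / 79,616,000 = 1.55.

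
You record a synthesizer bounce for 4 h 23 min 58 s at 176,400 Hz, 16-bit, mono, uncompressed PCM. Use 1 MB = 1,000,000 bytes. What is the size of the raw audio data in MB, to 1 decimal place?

Duration = 4 h 23 min 58 s = 15,838 s.
Bytes = 176,400 samples/s × 15,838 s × 2 bytes/sample × 1 ch = 5,587,646,400 bytes.
5,587,646,400 / 1,000,000 = 5587.6 MB.

5587.6 MB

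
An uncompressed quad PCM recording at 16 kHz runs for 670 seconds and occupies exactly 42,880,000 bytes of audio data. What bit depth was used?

8 bits

Bytes per sample = 42,880,000 / (16,000 × 670 × 4) = 42,880,000 / 42,880,000 = 1.
Bit depth = 1 × 8 = 8 bits.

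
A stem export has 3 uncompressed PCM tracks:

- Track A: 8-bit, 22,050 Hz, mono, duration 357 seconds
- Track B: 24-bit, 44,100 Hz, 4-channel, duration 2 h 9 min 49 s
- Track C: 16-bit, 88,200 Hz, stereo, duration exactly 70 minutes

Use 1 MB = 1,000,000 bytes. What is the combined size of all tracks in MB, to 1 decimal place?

Track A: 22,050 × 357 × 1 × 1 = 7,871,850 bytes.
Track B: 2 h 9 min 49 s = 7,789 s; 44,100 × 7,789 × 3 × 4 = 4,121,938,800 bytes.
Track C: exactly 70 minutes = 4,200 s; 88,200 × 4,200 × 2 × 2 = 1,481,760,000 bytes.
Total = 5,611,570,650 bytes = 5611.6 MB.

5611.6 MB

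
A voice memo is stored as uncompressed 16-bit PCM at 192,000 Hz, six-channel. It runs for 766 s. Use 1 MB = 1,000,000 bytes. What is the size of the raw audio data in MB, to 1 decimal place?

Bytes = 192,000 samples/s × 766 s × 2 bytes/sample × 6 ch = 1,764,864,000 bytes.
1,764,864,000 / 1,000,000 = 1764.9 MB.

1764.9 MB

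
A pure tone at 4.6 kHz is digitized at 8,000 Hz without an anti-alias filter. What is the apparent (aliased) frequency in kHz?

Nyquist = 8,000/2 = 4,000 Hz; 4,600 Hz exceeds it.
Alias = |4,600 − 1×8,000| = |4,600 − 8,000| = 3,400 Hz = 3.4 kHz.

3.4 kHz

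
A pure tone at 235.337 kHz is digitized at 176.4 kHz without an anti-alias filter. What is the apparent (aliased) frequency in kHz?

Nyquist = 176,400/2 = 88,200 Hz; 235,337 Hz exceeds it.
Alias = |235,337 − 1×176,400| = |235,337 − 176,400| = 58,937 Hz = 58.937 kHz.

58.937 kHz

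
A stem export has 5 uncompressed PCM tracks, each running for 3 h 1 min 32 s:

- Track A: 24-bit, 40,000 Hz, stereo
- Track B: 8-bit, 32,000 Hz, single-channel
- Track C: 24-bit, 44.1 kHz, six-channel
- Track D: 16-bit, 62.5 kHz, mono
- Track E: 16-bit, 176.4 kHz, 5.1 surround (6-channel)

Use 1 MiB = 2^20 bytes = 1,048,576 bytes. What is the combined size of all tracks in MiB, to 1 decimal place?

3 h 1 min 32 s = 10,892 s.
Track A: 40,000 × 10,892 × 3 × 2 = 2,614,080,000 bytes.
Track B: 32,000 × 10,892 × 1 × 1 = 348,544,000 bytes.
Track C: 44,100 × 10,892 × 3 × 6 = 8,646,069,600 bytes.
Track D: 62,500 × 10,892 × 2 × 1 = 1,361,500,000 bytes.
Track E: 176,400 × 10,892 × 2 × 6 = 23,056,185,600 bytes.
Total = 36,026,379,200 bytes = 34357.4 MiB.

34357.4 MiB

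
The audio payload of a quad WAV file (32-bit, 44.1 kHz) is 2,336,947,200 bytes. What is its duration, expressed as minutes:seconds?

Byte rate = 44,100 × 4 × 4 = 705,600 bytes/s.
Duration = 2,336,947,200 / 705,600 = 3,312 s.
3,312 s = 55:12.

55:12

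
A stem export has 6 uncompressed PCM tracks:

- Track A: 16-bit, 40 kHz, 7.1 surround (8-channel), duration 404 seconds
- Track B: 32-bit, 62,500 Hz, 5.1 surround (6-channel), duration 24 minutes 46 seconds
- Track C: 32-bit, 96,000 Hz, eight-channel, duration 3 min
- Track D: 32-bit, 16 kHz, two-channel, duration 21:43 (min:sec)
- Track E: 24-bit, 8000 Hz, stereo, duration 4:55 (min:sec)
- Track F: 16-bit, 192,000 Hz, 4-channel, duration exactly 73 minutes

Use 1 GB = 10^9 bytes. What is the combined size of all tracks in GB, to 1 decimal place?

Track A: 40,000 × 404 × 2 × 8 = 258,560,000 bytes.
Track B: 24 minutes 46 seconds = 1,486 s; 62,500 × 1,486 × 4 × 6 = 2,229,000,000 bytes.
Track C: 3 min = 180 s; 96,000 × 180 × 4 × 8 = 552,960,000 bytes.
Track D: 21:43 (min:sec) = 1,303 s; 16,000 × 1,303 × 4 × 2 = 166,784,000 bytes.
Track E: 4:55 (min:sec) = 295 s; 8,000 × 295 × 3 × 2 = 14,160,000 bytes.
Track F: exactly 73 minutes = 4,380 s; 192,000 × 4,380 × 2 × 4 = 6,727,680,000 bytes.
Total = 9,949,144,000 bytes = 9.9 GB.

9.9 GB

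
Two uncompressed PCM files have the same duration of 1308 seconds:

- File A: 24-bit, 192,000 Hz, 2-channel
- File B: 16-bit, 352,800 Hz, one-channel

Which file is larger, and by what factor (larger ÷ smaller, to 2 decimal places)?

File A, by a factor of 1.63

File A: 192,000 × 3 × 2 = 1,152,000 bytes/s.
File B: 352,800 × 2 × 1 = 705,600 bytes/s.
File A is larger; ratio = 1,506,816,000 / 922,924,800 = 1.63.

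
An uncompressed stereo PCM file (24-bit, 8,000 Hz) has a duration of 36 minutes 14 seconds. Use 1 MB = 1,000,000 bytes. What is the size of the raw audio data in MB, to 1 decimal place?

Duration = 36 minutes 14 seconds = 2,174 s.
Bytes = 8,000 samples/s × 2,174 s × 3 bytes/sample × 2 ch = 104,352,000 bytes.
104,352,000 / 1,000,000 = 104.4 MB.

104.4 MB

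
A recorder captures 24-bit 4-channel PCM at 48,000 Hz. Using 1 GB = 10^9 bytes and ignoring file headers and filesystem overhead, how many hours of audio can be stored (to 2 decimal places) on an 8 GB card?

Uncompressed byte rate = 48,000 × 3 × 4 = 576,000 bytes/s.
Capacity = 8 × 1,000,000,000 = 8,000,000,000 bytes.
8,000,000,000 / 576,000 ≈ 13888.89 s → 3.86 hours.

3.86 hours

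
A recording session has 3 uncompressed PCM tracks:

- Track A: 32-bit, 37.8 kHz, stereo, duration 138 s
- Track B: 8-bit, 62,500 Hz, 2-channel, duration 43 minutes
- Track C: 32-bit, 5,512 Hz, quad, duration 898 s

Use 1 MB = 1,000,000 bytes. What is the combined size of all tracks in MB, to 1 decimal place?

443.4 MB

Track A: 37,800 × 138 × 4 × 2 = 41,731,200 bytes.
Track B: 43 minutes = 2,580 s; 62,500 × 2,580 × 1 × 2 = 322,500,000 bytes.
Track C: 5,512 × 898 × 4 × 4 = 79,196,416 bytes.
Total = 443,427,616 bytes = 443.4 MB.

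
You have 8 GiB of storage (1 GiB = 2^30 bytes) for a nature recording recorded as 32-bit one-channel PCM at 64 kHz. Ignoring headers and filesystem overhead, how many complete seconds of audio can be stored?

Uncompressed byte rate = 64,000 × 4 × 1 = 256,000 bytes/s.
Capacity = 8 × 1,073,741,824 = 8,589,934,592 bytes.
8,589,934,592 / 256,000 ≈ 33554.43 s → 33,554 seconds.

33,554 seconds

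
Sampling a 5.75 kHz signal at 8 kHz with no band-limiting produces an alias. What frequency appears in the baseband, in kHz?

Nyquist = 8,000/2 = 4,000 Hz; 5,750 Hz exceeds it.
Alias = |5,750 − 1×8,000| = |5,750 − 8,000| = 2,250 Hz = 2.25 kHz.

2.25 kHz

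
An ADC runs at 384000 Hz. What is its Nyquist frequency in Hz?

192,000 Hz

Nyquist frequency = sample rate / 2 = 384,000 / 2 = 192,000 Hz.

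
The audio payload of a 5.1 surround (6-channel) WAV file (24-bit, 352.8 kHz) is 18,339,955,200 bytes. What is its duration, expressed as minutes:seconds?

Byte rate = 352,800 × 3 × 6 = 6,350,400 bytes/s.
Duration = 18,339,955,200 / 6,350,400 = 2,888 s.
2,888 s = 48:08.

48:08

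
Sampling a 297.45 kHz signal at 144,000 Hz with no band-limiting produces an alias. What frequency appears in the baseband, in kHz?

9.45 kHz

Nyquist = 144,000/2 = 72,000 Hz; 297,450 Hz exceeds it.
Alias = |297,450 − 2×144,000| = |297,450 − 288,000| = 9,450 Hz = 9.45 kHz.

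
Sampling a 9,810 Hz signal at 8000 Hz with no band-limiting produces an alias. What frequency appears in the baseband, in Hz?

Nyquist = 8,000/2 = 4,000 Hz; 9,810 Hz exceeds it.
Alias = |9,810 − 1×8,000| = |9,810 − 8,000| = 1,810 Hz.

1,810 Hz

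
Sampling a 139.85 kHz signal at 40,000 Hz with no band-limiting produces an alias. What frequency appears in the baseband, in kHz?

Nyquist = 40,000/2 = 20,000 Hz; 139,850 Hz exceeds it.
Alias = |139,850 − 3×40,000| = |139,850 − 120,000| = 19,850 Hz = 19.85 kHz.

19.85 kHz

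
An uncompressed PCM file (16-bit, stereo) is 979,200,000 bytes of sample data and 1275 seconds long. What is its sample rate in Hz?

192,000 Hz

Bytes = sample_rate × seconds × bytes_per_sample × channels.
sample_rate = 979,200,000 / (1,275 × 2 × 2) = 979,200,000 / 5,100 = 192,000 Hz.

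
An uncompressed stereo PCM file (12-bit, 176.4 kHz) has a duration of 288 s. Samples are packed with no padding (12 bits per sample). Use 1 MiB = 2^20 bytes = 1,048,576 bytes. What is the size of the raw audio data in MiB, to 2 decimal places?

145.35 MiB

Bits = 176,400 × 288 × 12 × 2 = 1,219,276,800 bits = 152,409,600 bytes.
152,409,600 / 1,048,576 = 145.35 MiB.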